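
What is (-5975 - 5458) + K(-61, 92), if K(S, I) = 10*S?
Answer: -12043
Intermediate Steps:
(-5975 - 5458) + K(-61, 92) = (-5975 - 5458) + 10*(-61) = -11433 - 610 = -12043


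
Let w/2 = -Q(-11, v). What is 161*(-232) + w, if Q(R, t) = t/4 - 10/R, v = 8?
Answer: -410936/11 ≈ -37358.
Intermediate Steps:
Q(R, t) = -10/R + t/4 (Q(R, t) = t*(1/4) - 10/R = t/4 - 10/R = -10/R + t/4)
w = -64/11 (w = 2*(-(-10/(-11) + (1/4)*8)) = 2*(-(-10*(-1/11) + 2)) = 2*(-(10/11 + 2)) = 2*(-1*32/11) = 2*(-32/11) = -64/11 ≈ -5.8182)
161*(-232) + w = 161*(-232) - 64/11 = -37352 - 64/11 = -410936/11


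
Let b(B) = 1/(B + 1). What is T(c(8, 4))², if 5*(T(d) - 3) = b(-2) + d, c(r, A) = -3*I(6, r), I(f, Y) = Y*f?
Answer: 676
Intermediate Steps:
b(B) = 1/(1 + B)
c(r, A) = -18*r (c(r, A) = -3*r*6 = -18*r)
T(d) = 14/5 + d/5 (T(d) = 3 + (1/(1 - 2) + d)/5 = 3 + (1/(-1) + d)/5 = 3 + (-1 + d)/5 = 3 + (-⅕ + d/5) = 14/5 + d/5)
T(c(8, 4))² = (14/5 + (-18*8)/5)² = (14/5 + (⅕)*(-144))² = (14/5 - 144/5)² = (-26)² = 676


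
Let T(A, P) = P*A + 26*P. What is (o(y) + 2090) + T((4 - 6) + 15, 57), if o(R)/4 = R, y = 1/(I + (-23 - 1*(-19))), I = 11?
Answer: 30195/7 ≈ 4313.6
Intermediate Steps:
y = 1/7 (y = 1/(11 + (-23 - 1*(-19))) = 1/(11 + (-23 + 19)) = 1/(11 - 4) = 1/7 ≈ 0.14286)
o(R) = 4*R
T(A, P) = 26*P + A*P (T(A, P) = A*P + 26*P = 26*P + A*P)
(o(y) + 2090) + T((4 - 6) + 15, 57) = (4*(1/7) + 2090) + 57*(26 + ((4 - 6) + 15)) = (4/7 + 2090) + 57*(26 + (-2 + 15)) = 14634/7 + 57*(26 + 13) = 14634/7 + 57*39 = 14634/7 + 2223 = 30195/7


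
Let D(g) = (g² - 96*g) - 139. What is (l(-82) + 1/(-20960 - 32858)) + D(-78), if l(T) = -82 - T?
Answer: 722937193/53818 ≈ 13433.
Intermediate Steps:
D(g) = -139 + g² - 96*g
(l(-82) + 1/(-20960 - 32858)) + D(-78) = ((-82 - 1*(-82)) + 1/(-20960 - 32858)) + (-139 + (-78)² - 96*(-78)) = ((-82 + 82) + 1/(-53818)) + (-139 + 6084 + 7488) = (0 - 1/53818) + 13433 = -1/53818 + 13433 = 722937193/53818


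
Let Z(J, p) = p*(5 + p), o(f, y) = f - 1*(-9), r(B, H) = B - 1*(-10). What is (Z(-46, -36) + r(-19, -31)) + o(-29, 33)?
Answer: 1087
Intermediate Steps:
r(B, H) = 10 + B (r(B, H) = B + 10 = 10 + B)
o(f, y) = 9 + f (o(f, y) = f + 9 = 9 + f)
(Z(-46, -36) + r(-19, -31)) + o(-29, 33) = (-36*(5 - 36) + (10 - 19)) + (9 - 29) = (-36*(-31) - 9) - 20 = (1116 - 9) - 20 = 1107 - 20 = 1087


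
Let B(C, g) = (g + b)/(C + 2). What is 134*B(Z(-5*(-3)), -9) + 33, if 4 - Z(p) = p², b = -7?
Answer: 9371/219 ≈ 42.790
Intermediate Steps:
Z(p) = 4 - p²
B(C, g) = (-7 + g)/(2 + C) (B(C, g) = (g - 7)/(C + 2) = (-7 + g)/(2 + C))
134*B(Z(-5*(-3)), -9) + 33 = 134*((-7 - 9)/(2 + (4 - (-5*(-3))²))) + 33 = 134*(-16/(2 + (4 - 1*15²))) + 33 = 134*(-16/(2 + (4 - 1*225))) + 33 = 134*(-16/(2 + (4 - 225))) + 33 = 134*(-16/(2 - 221)) + 33 = 134*(-16/(-219)) + 33 = 134*(-1/219*(-16)) + 33 = 134*(16/219) + 33 = 2144/219 + 33 = 9371/219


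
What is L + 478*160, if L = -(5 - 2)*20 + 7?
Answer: 76427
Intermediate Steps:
L = -53 (L = -1*3*20 + 7 = -3*20 + 7 = -60 + 7 = -53)
L + 478*160 = -53 + 478*160 = -53 + 76480 = 76427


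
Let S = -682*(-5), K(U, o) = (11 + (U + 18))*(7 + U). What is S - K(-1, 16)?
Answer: 3242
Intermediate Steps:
K(U, o) = (7 + U)*(29 + U) (K(U, o) = (11 + (18 + U))*(7 + U) = (29 + U)*(7 + U) = (7 + U)*(29 + U))
S = 3410
S - K(-1, 16) = 3410 - (203 + (-1)**2 + 36*(-1)) = 3410 - (203 + 1 - 36) = 3410 - 1*168 = 3410 - 168 = 3242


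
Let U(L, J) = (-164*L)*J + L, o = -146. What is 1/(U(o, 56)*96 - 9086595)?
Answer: 1/119622333 ≈ 8.3596e-9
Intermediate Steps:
U(L, J) = L - 164*J*L (U(L, J) = -164*J*L + L = L - 164*J*L)
1/(U(o, 56)*96 - 9086595) = 1/(-146*(1 - 164*56)*96 - 9086595) = 1/(-146*(1 - 9184)*96 - 9086595) = 1/(-146*(-9183)*96 - 9086595) = 1/(1340718*96 - 9086595) = 1/(128708928 - 9086595) = 1/119622333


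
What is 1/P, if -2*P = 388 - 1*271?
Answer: -2/117 ≈ -0.017094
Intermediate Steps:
P = -117/2 (P = -(388 - 1*271)/2 = -(388 - 271)/2 = -½*117 = -117/2 ≈ -58.500)
1/P = 1/(-117/2) = -2/117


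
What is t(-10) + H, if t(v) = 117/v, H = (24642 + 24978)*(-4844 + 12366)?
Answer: 3732416283/10 ≈ 3.7324e+8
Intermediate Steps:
H = 373241640 (H = 49620*7522 = 373241640)
t(-10) + H = 117/(-10) + 373241640 = 117*(-⅒) + 373241640 = -117/10 + 373241640 = 3732416283/10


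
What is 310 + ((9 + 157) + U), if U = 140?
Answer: 616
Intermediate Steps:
310 + ((9 + 157) + U) = 310 + ((9 + 157) + 140) = 310 + (166 + 140) = 310 + 306 = 616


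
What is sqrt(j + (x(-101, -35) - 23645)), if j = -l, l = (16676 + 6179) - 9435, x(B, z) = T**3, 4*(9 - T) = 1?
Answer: I*sqrt(2329285)/8 ≈ 190.77*I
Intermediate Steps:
T = 35/4 (T = 9 - 1/4*1 = 9 - 1/4 = 35/4 ≈ 8.7500)
x(B, z) = 42875/64 (x(B, z) = (35/4)**3 = 42875/64)
l = 13420 (l = 22855 - 9435 = 13420)
j = -13420 (j = -1*13420 = -13420)
sqrt(j + (x(-101, -35) - 23645)) = sqrt(-13420 + (42875/64 - 23645)) = sqrt(-13420 - 1470405/64) = sqrt(-2329285/64) = I*sqrt(2329285)/8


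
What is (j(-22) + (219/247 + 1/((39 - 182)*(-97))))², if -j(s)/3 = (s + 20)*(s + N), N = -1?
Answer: 1305815555044900/69458075401 ≈ 18800.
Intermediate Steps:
j(s) = -3*(-1 + s)*(20 + s) (j(s) = -3*(s + 20)*(s - 1) = -3*(20 + s)*(-1 + s) = -3*(-1 + s)*(20 + s))
(j(-22) + (219/247 + 1/((39 - 182)*(-97))))² = ((60 - 57*(-22) - 3*(-22)²) + (219/247 + 1/((39 - 182)*(-97))))² = ((60 + 1254 - 3*484) + (219*(1/247) - 1/97/(-143)))² = ((60 + 1254 - 1452) + (219/247 - 1/143*(-1/97)))² = (-138 + (219/247 + 1/13871))² = (-138 + 233692/263549)² = (-36136070/263549)² = 1305815555044900/69458075401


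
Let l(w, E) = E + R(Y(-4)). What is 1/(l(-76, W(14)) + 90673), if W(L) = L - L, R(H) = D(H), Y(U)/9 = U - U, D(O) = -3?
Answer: 1/90670 ≈ 1.1029e-5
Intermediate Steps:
Y(U) = 0 (Y(U) = 9*(U - U) = 9*0 = 0)
R(H) = -3
W(L) = 0
l(w, E) = -3 + E (l(w, E) = E - 3 = -3 + E)
1/(l(-76, W(14)) + 90673) = 1/((-3 + 0) + 90673) = 1/(-3 + 90673) = 1/90670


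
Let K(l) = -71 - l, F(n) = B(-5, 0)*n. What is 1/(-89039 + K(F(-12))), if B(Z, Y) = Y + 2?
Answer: -1/89086 ≈ -1.1225e-5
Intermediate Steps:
B(Z, Y) = 2 + Y
F(n) = 2*n (F(n) = (2 + 0)*n = 2*n)
1/(-89039 + K(F(-12))) = 1/(-89039 + (-71 - 2*(-12))) = 1/(-89039 + (-71 - 1*(-24))) = 1/(-89039 + (-71 + 24)) = 1/(-89039 - 47) = 1/(-89086) = -1/89086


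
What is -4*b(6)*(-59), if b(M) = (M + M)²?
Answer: 33984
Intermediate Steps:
b(M) = 4*M² (b(M) = (2*M)² = 4*M²)
-4*b(6)*(-59) = -16*6²*(-59) = -16*36*(-59) = -4*144*(-59) = -576*(-59) = 33984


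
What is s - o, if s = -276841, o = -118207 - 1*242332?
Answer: 83698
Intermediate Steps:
o = -360539 (o = -118207 - 242332 = -360539)
s - o = -276841 - 1*(-360539) = -276841 + 360539 = 83698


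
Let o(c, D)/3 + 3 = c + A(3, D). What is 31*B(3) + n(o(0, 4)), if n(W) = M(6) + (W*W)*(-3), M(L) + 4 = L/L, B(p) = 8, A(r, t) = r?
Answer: 245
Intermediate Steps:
o(c, D) = 3*c (o(c, D) = -9 + 3*(c + 3) = -9 + 3*(3 + c) = -9 + (9 + 3*c) = 3*c)
M(L) = -3 (M(L) = -4 + L/L = -4 + 1 = -3)
n(W) = -3 - 3*W**2 (n(W) = -3 + (W*W)*(-3) = -3 + W**2*(-3) = -3 - 3*W**2)
31*B(3) + n(o(0, 4)) = 31*8 + (-3 - 3*(3*0)**2) = 248 + (-3 - 3*0**2) = 248 + (-3 - 3*0) = 248 + (-3 + 0) = 248 - 3 = 245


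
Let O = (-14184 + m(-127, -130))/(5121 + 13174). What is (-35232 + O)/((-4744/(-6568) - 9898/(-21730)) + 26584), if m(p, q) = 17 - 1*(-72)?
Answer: -1149958297696655/867710526936006 ≈ -1.3253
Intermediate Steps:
m(p, q) = 89 (m(p, q) = 17 + 72 = 89)
O = -2819/3659 (O = (-14184 + 89)/(5121 + 13174) = -14095/18295 = -14095*1/18295 = -2819/3659 ≈ -0.77043)
(-35232 + O)/((-4744/(-6568) - 9898/(-21730)) + 26584) = (-35232 - 2819/3659)/((-4744/(-6568) - 9898/(-21730)) + 26584) = -128916707/(3659*((-4744*(-1/6568) - 9898*(-1/21730)) + 26584)) = -128916707/(3659*((593/821 + 4949/10865) + 26584)) = -128916707/(3659*(10506074/8920165 + 26584)) = -128916707/(3659*237144172434/8920165) = -128916707/3659*8920165/237144172434 = -1149958297696655/867710526936006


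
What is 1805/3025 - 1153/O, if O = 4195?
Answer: 163366/507595 ≈ 0.32184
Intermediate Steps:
1805/3025 - 1153/O = 1805/3025 - 1153/4195 = 1805*(1/3025) - 1153*1/4195 = 361/605 - 1153/4195 = 163366/507595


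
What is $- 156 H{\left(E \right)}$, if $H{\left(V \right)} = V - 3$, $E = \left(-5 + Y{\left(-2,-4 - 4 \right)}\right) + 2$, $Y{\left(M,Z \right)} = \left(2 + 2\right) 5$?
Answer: $-2184$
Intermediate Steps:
$Y{\left(M,Z \right)} = 20$ ($Y{\left(M,Z \right)} = 4 \cdot 5 = 20$)
$E = 17$ ($E = \left(-5 + 20\right) + 2 = 15 + 2 = 17$)
$H{\left(V \right)} = -3 + V$ ($H{\left(V \right)} = V - 3 = -3 + V$)
$- 156 H{\left(E \right)} = - 156 \left(-3 + 17\right) = \left(-156\right) 14 = -2184$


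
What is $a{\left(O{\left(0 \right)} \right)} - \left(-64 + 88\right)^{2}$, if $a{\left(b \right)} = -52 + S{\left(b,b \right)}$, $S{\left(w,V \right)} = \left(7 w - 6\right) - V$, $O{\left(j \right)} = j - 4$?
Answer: $-658$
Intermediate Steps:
$O{\left(j \right)} = -4 + j$ ($O{\left(j \right)} = j - 4 = -4 + j$)
$S{\left(w,V \right)} = -6 - V + 7 w$ ($S{\left(w,V \right)} = \left(-6 + 7 w\right) - V = -6 - V + 7 w$)
$a{\left(b \right)} = -58 + 6 b$ ($a{\left(b \right)} = -52 - \left(6 - 6 b\right) = -52 + \left(-6 + 6 b\right) = -58 + 6 b$)
$a{\left(O{\left(0 \right)} \right)} - \left(-64 + 88\right)^{2} = \left(-58 + 6 \left(-4 + 0\right)\right) - \left(-64 + 88\right)^{2} = \left(-58 + 6 \left(-4\right)\right) - 24^{2} = \left(-58 - 24\right) - 576 = -82 - 576 = -658$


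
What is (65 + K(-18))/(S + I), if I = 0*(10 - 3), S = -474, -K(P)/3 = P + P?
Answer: -173/474 ≈ -0.36498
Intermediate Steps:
K(P) = -6*P (K(P) = -3*(P + P) = -6*P)
I = 0 (I = 0*7 = 0)
(65 + K(-18))/(S + I) = (65 - 6*(-18))/(-474 + 0) = (65 + 108)/(-474) = 173*(-1/474) = -173/474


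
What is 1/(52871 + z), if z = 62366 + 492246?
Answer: 1/607483 ≈ 1.6461e-6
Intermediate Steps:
z = 554612
1/(52871 + z) = 1/(52871 + 554612) = 1/607483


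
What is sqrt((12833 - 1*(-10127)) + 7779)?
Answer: sqrt(30739) ≈ 175.33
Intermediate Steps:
sqrt((12833 - 1*(-10127)) + 7779) = sqrt((12833 + 10127) + 7779) = sqrt(22960 + 7779) = sqrt(30739)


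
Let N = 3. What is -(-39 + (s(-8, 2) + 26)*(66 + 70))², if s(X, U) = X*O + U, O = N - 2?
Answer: -7187761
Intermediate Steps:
O = 1 (O = 3 - 2 = 1)
s(X, U) = U + X (s(X, U) = X*1 + U = X + U = U + X)
-(-39 + (s(-8, 2) + 26)*(66 + 70))² = -(-39 + ((2 - 8) + 26)*(66 + 70))² = -(-39 + (-6 + 26)*136)² = -(-39 + 20*136)² = -(-39 + 2720)² = -1*2681² = -1*7187761 = -7187761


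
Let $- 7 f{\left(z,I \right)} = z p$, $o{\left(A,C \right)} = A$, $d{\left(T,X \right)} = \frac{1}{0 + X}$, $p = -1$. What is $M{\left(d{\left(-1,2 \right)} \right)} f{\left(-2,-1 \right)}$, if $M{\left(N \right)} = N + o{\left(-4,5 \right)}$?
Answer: $1$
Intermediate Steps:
$d{\left(T,X \right)} = \frac{1}{X}$
$M{\left(N \right)} = -4 + N$ ($M{\left(N \right)} = N - 4 = -4 + N$)
$f{\left(z,I \right)} = \frac{z}{7}$ ($f{\left(z,I \right)} = - \frac{z \left(-1\right)}{7} = - \frac{\left(-1\right) z}{7} = \frac{z}{7}$)
$M{\left(d{\left(-1,2 \right)} \right)} f{\left(-2,-1 \right)} = \left(-4 + \frac{1}{2}\right) \frac{1}{7} \left(-2\right) = \left(-4 + \frac{1}{2}\right) \left(- \frac{2}{7}\right) = \left(- \frac{7}{2}\right) \left(- \frac{2}{7}\right) = 1$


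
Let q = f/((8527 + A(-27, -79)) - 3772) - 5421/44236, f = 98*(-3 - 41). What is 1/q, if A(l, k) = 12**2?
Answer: -216712164/217303111 ≈ -0.99728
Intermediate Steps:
A(l, k) = 144
f = -4312 (f = 98*(-44) = -4312)
q = -217303111/216712164 (q = -4312/((8527 + 144) - 3772) - 5421/44236 = -4312/(8671 - 3772) - 5421*1/44236 = -4312/4899 - 5421/44236 = -217303111/216712164 ≈ -1.0027)
1/q = 1/(-217303111/216712164) = -216712164/217303111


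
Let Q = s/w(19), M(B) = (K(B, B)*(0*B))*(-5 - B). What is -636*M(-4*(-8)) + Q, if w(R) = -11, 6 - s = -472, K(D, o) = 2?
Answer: -478/11 ≈ -43.455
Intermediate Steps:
s = 478 (s = 6 - 1*(-472) = 6 + 472 = 478)
M(B) = 0 (M(B) = (2*(0*B))*(-5 - B) = (2*0)*(-5 - B) = 0*(-5 - B) = 0)
Q = -478/11 (Q = 478/(-11) = 478*(-1/11) = -478/11 ≈ -43.455)
-636*M(-4*(-8)) + Q = -636*0 - 478/11 = 0 - 478/11 = -478/11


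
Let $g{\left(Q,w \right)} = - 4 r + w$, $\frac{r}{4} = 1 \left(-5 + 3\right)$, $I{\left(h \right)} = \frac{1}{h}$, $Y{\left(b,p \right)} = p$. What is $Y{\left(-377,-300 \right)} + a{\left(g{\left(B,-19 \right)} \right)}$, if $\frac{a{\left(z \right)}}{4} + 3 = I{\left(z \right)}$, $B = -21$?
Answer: $- \frac{4052}{13} \approx -311.69$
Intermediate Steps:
$r = -8$ ($r = 4 \cdot 1 \left(-5 + 3\right) = 4 \cdot 1 \left(-2\right) = 4 \left(-2\right) = -8$)
$g{\left(Q,w \right)} = 32 + w$ ($g{\left(Q,w \right)} = \left(-4\right) \left(-8\right) + w = 32 + w$)
$a{\left(z \right)} = -12 + \frac{4}{z}$
$Y{\left(-377,-300 \right)} + a{\left(g{\left(B,-19 \right)} \right)} = -300 - \left(12 - \frac{4}{32 - 19}\right) = -300 - \left(12 - \frac{4}{13}\right) = -300 + \left(-12 + 4 \cdot \frac{1}{13}\right) = -300 + \left(-12 + \frac{4}{13}\right) = -300 - \frac{152}{13} = - \frac{4052}{13}$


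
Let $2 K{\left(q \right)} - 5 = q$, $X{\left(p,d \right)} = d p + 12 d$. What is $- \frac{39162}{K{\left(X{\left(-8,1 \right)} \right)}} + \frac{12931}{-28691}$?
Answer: $- \frac{749103421}{86073} \approx -8703.1$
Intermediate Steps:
$X{\left(p,d \right)} = 12 d + d p$
$K{\left(q \right)} = \frac{5}{2} + \frac{q}{2}$
$- \frac{39162}{K{\left(X{\left(-8,1 \right)} \right)}} + \frac{12931}{-28691} = - \frac{39162}{\frac{5}{2} + \frac{1 \left(12 - 8\right)}{2}} + \frac{12931}{-28691} = - \frac{39162}{\frac{5}{2} + \frac{1 \cdot 4}{2}} + 12931 \left(- \frac{1}{28691}\right) = - \frac{39162}{\frac{5}{2} + \frac{1}{2} \cdot 4} - \frac{12931}{28691} = - \frac{39162}{\frac{5}{2} + 2} - \frac{12931}{28691} = - \frac{39162}{\frac{9}{2}} - \frac{12931}{28691} = \left(-39162\right) \frac{2}{9} - \frac{12931}{28691} = - \frac{26108}{3} - \frac{12931}{28691} = - \frac{749103421}{86073}$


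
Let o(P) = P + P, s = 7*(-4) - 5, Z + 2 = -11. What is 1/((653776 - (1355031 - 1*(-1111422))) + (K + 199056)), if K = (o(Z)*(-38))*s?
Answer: -1/1646225 ≈ -6.0745e-7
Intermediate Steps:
Z = -13 (Z = -2 - 11 = -13)
s = -33 (s = -28 - 5 = -33)
o(P) = 2*P
K = -32604 (K = ((2*(-13))*(-38))*(-33) = -26*(-38)*(-33) = 988*(-33) = -32604)
1/((653776 - (1355031 - 1*(-1111422))) + (K + 199056)) = 1/((653776 - (1355031 - 1*(-1111422))) + (-32604 + 199056)) = 1/((653776 - (1355031 + 1111422)) + 166452) = 1/((653776 - 1*2466453) + 166452) = 1/((653776 - 2466453) + 166452) = 1/(-1812677 + 166452) = 1/(-1646225) = -1/1646225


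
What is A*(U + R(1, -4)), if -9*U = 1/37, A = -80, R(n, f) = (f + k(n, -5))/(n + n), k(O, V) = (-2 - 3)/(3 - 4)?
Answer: -13240/333 ≈ -39.760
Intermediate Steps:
k(O, V) = 5 (k(O, V) = -5/(-1) = -5*(-1) = 5)
R(n, f) = (5 + f)/(2*n) (R(n, f) = (f + 5)/(n + n) = (5 + f)/((2*n)) = (5 + f)*(1/(2*n)) = (5 + f)/(2*n))
U = -1/333 (U = -⅑/37 = -⅑*1/37 = -1/333 ≈ -0.0030030)
A*(U + R(1, -4)) = -80*(-1/333 + (½)*(5 - 4)/1) = -80*(-1/333 + (½)*1*1) = -80*(-1/333 + ½) = -80*331/666 = -13240/333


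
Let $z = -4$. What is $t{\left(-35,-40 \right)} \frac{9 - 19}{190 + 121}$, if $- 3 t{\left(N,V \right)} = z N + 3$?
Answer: $\frac{1430}{933} \approx 1.5327$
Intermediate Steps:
$t{\left(N,V \right)} = -1 + \frac{4 N}{3}$ ($t{\left(N,V \right)} = - \frac{- 4 N + 3}{3} = - \frac{3 - 4 N}{3} = -1 + \frac{4 N}{3}$)
$t{\left(-35,-40 \right)} \frac{9 - 19}{190 + 121} = \left(-1 + \frac{4}{3} \left(-35\right)\right) \frac{9 - 19}{190 + 121} = \left(-1 - \frac{140}{3}\right) \left(- \frac{10}{311}\right) = - \frac{143 \left(\left(-10\right) \frac{1}{311}\right)}{3} = \left(- \frac{143}{3}\right) \left(- \frac{10}{311}\right) = \frac{1430}{933}$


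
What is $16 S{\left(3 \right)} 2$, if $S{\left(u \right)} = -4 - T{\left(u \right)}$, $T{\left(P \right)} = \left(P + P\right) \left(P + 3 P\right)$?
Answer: $-2432$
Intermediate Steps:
$T{\left(P \right)} = 8 P^{2}$ ($T{\left(P \right)} = 2 P 4 P = 8 P^{2}$)
$S{\left(u \right)} = -4 - 8 u^{2}$
$16 S{\left(3 \right)} 2 = 16 \left(-4 - 8 \cdot 3^{2}\right) 2 = 16 \left(-4 - 72\right) 2 = 16 \left(-76\right) 2 = \left(-1216\right) 2 = -2432$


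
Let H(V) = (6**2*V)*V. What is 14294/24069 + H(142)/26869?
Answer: 17855848862/646709961 ≈ 27.610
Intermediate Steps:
H(V) = 36*V**2 (H(V) = (36*V)*V = 36*V**2)
14294/24069 + H(142)/26869 = 14294/24069 + (36*142**2)/26869 = 14294*(1/24069) + (36*20164)*(1/26869) = 14294/24069 + 725904*(1/26869) = 14294/24069 + 725904/26869 = 17855848862/646709961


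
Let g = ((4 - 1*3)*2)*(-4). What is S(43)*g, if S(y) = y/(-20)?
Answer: 86/5 ≈ 17.200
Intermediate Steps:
S(y) = -y/20 (S(y) = y*(-1/20) = -y/20)
g = -8 (g = ((4 - 3)*2)*(-4) = (1*2)*(-4) = 2*(-4) = -8)
S(43)*g = -1/20*43*(-8) = -43/20*(-8) = 86/5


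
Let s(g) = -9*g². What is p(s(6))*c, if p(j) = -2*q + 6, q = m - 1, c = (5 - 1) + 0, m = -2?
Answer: 48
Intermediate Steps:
c = 4 (c = 4 + 0 = 4)
q = -3 (q = -2 - 1 = -3)
p(j) = 12 (p(j) = -2*(-3) + 6 = 6 + 6 = 12)
p(s(6))*c = 12*4 = 48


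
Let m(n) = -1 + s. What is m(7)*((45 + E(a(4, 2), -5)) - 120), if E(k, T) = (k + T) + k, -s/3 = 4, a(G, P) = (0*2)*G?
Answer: 1040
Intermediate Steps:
a(G, P) = 0 (a(G, P) = 0*G = 0)
s = -12 (s = -3*4 = -12)
m(n) = -13 (m(n) = -1 - 12 = -13)
E(k, T) = T + 2*k (E(k, T) = (T + k) + k = T + 2*k)
m(7)*((45 + E(a(4, 2), -5)) - 120) = -13*((45 + (-5 + 2*0)) - 120) = -13*((45 + (-5 + 0)) - 120) = -13*((45 - 5) - 120) = -13*(40 - 120) = -13*(-80) = 1040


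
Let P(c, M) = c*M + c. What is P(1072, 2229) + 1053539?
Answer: 3444099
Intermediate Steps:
P(c, M) = c + M*c (P(c, M) = M*c + c = c + M*c)
P(1072, 2229) + 1053539 = 1072*(1 + 2229) + 1053539 = 1072*2230 + 1053539 = 2390560 + 1053539 = 3444099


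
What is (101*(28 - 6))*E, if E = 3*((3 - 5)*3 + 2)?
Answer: -26664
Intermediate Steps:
E = -12 (E = 3*(-2*3 + 2) = 3*(-6 + 2) = 3*(-4) = -12)
(101*(28 - 6))*E = (101*(28 - 6))*(-12) = (101*22)*(-12) = 2222*(-12) = -26664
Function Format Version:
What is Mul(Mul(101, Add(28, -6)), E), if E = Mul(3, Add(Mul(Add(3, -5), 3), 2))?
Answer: -26664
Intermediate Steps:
E = -12 (E = Mul(3, Add(Mul(-2, 3), 2)) = Mul(3, Add(-6, 2)) = Mul(3, -4) = -12)
Mul(Mul(101, Add(28, -6)), E) = Mul(Mul(101, Add(28, -6)), -12) = Mul(Mul(101, 22), -12) = Mul(2222, -12) = -26664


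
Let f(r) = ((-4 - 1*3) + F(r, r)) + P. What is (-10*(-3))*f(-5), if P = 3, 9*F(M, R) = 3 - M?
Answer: -280/3 ≈ -93.333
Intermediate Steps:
F(M, R) = 1/3 - M/9 (F(M, R) = (3 - M)/9 = 1/3 - M/9)
f(r) = -11/3 - r/9 (f(r) = ((-4 - 1*3) + (1/3 - r/9)) + 3 = ((-4 - 3) + (1/3 - r/9)) + 3 = (-7 + (1/3 - r/9)) + 3 = (-20/3 - r/9) + 3 = -11/3 - r/9)
(-10*(-3))*f(-5) = (-10*(-3))*(-11/3 - 1/9*(-5)) = 30*(-11/3 + 5/9) = 30*(-28/9) = -280/3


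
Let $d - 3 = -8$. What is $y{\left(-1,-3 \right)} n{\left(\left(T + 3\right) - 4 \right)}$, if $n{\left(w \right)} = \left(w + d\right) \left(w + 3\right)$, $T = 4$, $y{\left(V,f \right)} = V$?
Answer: $12$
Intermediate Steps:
$d = -5$ ($d = 3 - 8 = -5$)
$n{\left(w \right)} = \left(-5 + w\right) \left(3 + w\right)$ ($n{\left(w \right)} = \left(w - 5\right) \left(w + 3\right) = \left(-5 + w\right) \left(3 + w\right)$)
$y{\left(-1,-3 \right)} n{\left(\left(T + 3\right) - 4 \right)} = - (-15 + \left(\left(4 + 3\right) - 4\right)^{2} - 2 \left(\left(4 + 3\right) - 4\right)) = - (-15 + \left(7 - 4\right)^{2} - 2 \left(7 - 4\right)) = - (-15 + 3^{2} - 6) = - (-15 + 9 - 6) = \left(-1\right) \left(-12\right) = 12$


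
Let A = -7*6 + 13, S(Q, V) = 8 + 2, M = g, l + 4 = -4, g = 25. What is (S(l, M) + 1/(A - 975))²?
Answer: 100781521/1008016 ≈ 99.980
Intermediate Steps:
l = -8 (l = -4 - 4 = -8)
M = 25
S(Q, V) = 10
A = -29 (A = -42 + 13 = -29)
(S(l, M) + 1/(A - 975))² = (10 + 1/(-29 - 975))² = (10 + 1/(-1004))² = (10 - 1/1004)² = (10039/1004)² = 100781521/1008016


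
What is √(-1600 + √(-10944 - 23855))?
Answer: √(-1600 + I*√34799) ≈ 2.3279 + 40.068*I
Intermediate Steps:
√(-1600 + √(-10944 - 23855)) = √(-1600 + √(-34799)) = √(-1600 + I*√34799)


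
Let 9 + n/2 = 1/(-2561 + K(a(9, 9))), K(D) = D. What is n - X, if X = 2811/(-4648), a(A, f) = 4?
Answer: -206750417/11884936 ≈ -17.396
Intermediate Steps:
X = -2811/4648 (X = 2811*(-1/4648) = -2811/4648 ≈ -0.60478)
n = -46028/2557 (n = -18 + 2/(-2561 + 4) = -18 + 2/(-2557) = -18 + 2*(-1/2557) = -18 - 2/2557 = -46028/2557 ≈ -18.001)
n - X = -46028/2557 - 1*(-2811/4648) = -46028/2557 + 2811/4648 = -206750417/11884936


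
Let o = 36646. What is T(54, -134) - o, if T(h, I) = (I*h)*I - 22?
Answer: 932956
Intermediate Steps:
T(h, I) = -22 + h*I**2 (T(h, I) = h*I**2 - 22 = -22 + h*I**2)
T(54, -134) - o = (-22 + 54*(-134)**2) - 1*36646 = (-22 + 54*17956) - 36646 = (-22 + 969624) - 36646 = 969602 - 36646 = 932956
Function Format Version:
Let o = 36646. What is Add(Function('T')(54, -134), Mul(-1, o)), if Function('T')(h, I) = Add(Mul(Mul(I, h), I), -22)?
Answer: 932956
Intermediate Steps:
Function('T')(h, I) = Add(-22, Mul(h, Pow(I, 2))) (Function('T')(h, I) = Add(Mul(h, Pow(I, 2)), -22) = Add(-22, Mul(h, Pow(I, 2))))
Add(Function('T')(54, -134), Mul(-1, o)) = Add(Add(-22, Mul(54, Pow(-134, 2))), Mul(-1, 36646)) = Add(Add(-22, Mul(54, 17956)), -36646) = Add(Add(-22, 969624), -36646) = Add(969602, -36646) = 932956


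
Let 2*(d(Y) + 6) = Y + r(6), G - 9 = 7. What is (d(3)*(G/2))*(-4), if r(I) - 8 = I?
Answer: -80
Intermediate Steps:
G = 16 (G = 9 + 7 = 16)
r(I) = 8 + I
d(Y) = 1 + Y/2 (d(Y) = -6 + (Y + (8 + 6))/2 = -6 + (Y + 14)/2 = -6 + (14 + Y)/2 = -6 + (7 + Y/2) = 1 + Y/2)
(d(3)*(G/2))*(-4) = ((1 + (½)*3)*(16/2))*(-4) = ((1 + 3/2)*(16*(½)))*(-4) = ((5/2)*8)*(-4) = 20*(-4) = -80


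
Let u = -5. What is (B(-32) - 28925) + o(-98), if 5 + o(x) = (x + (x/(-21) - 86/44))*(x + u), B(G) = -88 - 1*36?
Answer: -1269797/66 ≈ -19239.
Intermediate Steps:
B(G) = -124 (B(G) = -88 - 36 = -124)
o(x) = -5 + (-5 + x)*(-43/22 + 20*x/21) (o(x) = -5 + (x + (x/(-21) - 86/44))*(x - 5) = -5 + (x + (x*(-1/21) - 86*1/44))*(-5 + x) = -5 + (x + (-x/21 - 43/22))*(-5 + x) = -5 + (x + (-43/22 - x/21))*(-5 + x) = -5 + (-43/22 + 20*x/21)*(-5 + x) = -5 + (-5 + x)*(-43/22 + 20*x/21))
(B(-32) - 28925) + o(-98) = (-124 - 28925) + (105/22 - 3103/462*(-98) + (20/21)*(-98)²) = -29049 + (105/22 + 21721/33 + (20/21)*9604) = -29049 + (105/22 + 21721/33 + 27440/3) = -29049 + 647437/66 = -1269797/66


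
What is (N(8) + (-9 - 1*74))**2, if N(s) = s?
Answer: 5625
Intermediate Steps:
(N(8) + (-9 - 1*74))**2 = (8 + (-9 - 1*74))**2 = (8 + (-9 - 74))**2 = (8 - 83)**2 = (-75)**2 = 5625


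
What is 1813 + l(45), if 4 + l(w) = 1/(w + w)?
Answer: 162811/90 ≈ 1809.0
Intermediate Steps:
l(w) = -4 + 1/(2*w) (l(w) = -4 + 1/(w + w) = -4 + 1/(2*w))
1813 + l(45) = 1813 + (-4 + (½)/45) = 1813 + (-4 + (½)*(1/45)) = 1813 + (-4 + 1/90) = 1813 - 359/90 = 162811/90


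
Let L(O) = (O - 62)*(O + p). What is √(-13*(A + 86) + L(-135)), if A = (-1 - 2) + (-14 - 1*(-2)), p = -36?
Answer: 2*√8191 ≈ 181.01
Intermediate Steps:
A = -15 (A = -3 + (-14 + 2) = -3 - 12 = -15)
L(O) = (-62 + O)*(-36 + O) (L(O) = (O - 62)*(O - 36) = (-62 + O)*(-36 + O))
√(-13*(A + 86) + L(-135)) = √(-13*(-15 + 86) + (2232 + (-135)² - 98*(-135))) = √(-13*71 + (2232 + 18225 + 13230)) = √(-923 + 33687) = √32764 = 2*√8191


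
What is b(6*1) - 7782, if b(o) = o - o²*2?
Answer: -7848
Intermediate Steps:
b(o) = o - 2*o²
b(6*1) - 7782 = (6*1)*(1 - 12) - 7782 = 6*(1 - 2*6) - 7782 = 6*(1 - 12) - 7782 = 6*(-11) - 7782 = -66 - 7782 = -7848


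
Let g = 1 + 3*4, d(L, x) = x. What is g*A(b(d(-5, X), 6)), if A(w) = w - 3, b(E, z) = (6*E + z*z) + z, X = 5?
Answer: 897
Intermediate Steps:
b(E, z) = z + z² + 6*E (b(E, z) = (6*E + z²) + z = (z² + 6*E) + z = z + z² + 6*E)
A(w) = -3 + w
g = 13 (g = 1 + 12 = 13)
g*A(b(d(-5, X), 6)) = 13*(-3 + (6 + 6² + 6*5)) = 13*(-3 + (6 + 36 + 30)) = 13*(-3 + 72) = 13*69 = 897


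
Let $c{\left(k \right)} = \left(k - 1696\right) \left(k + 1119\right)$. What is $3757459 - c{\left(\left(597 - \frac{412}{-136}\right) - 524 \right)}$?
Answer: $\frac{6581537453}{1156} \approx 5.6934 \cdot 10^{6}$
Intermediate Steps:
$c{\left(k \right)} = \left(-1696 + k\right) \left(1119 + k\right)$
$3757459 - c{\left(\left(597 - \frac{412}{-136}\right) - 524 \right)} = 3757459 - \left(-1897824 + \left(\left(597 - \frac{412}{-136}\right) - 524\right)^{2} - 577 \left(\left(597 - \frac{412}{-136}\right) - 524\right)\right) = 3757459 - \left(-1897824 + \left(\left(597 - - \frac{103}{34}\right) - 524\right)^{2} - 577 \left(\left(597 - - \frac{103}{34}\right) - 524\right)\right) = 3757459 - \left(-1897824 + \left(\left(597 + \frac{103}{34}\right) - 524\right)^{2} - 577 \left(\left(597 + \frac{103}{34}\right) - 524\right)\right) = 3757459 - \left(-1897824 + \left(\frac{20401}{34} - 524\right)^{2} - 577 \left(\frac{20401}{34} - 524\right)\right) = 3757459 - \left(-1897824 + \left(\frac{2585}{34}\right)^{2} - \frac{1491545}{34}\right) = 3757459 - \left(-1897824 + \frac{6682225}{1156} - \frac{1491545}{34}\right) = 3757459 - - \frac{2237914849}{1156} = 3757459 + \frac{2237914849}{1156} = \frac{6581537453}{1156}$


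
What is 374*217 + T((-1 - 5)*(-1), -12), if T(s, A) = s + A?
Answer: 81152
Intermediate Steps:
T(s, A) = A + s
374*217 + T((-1 - 5)*(-1), -12) = 374*217 + (-12 + (-1 - 5)*(-1)) = 81158 + (-12 - 6*(-1)) = 81158 + (-12 + 6) = 81158 - 6 = 81152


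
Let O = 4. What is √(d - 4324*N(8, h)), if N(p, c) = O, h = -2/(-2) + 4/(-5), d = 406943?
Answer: √389647 ≈ 624.22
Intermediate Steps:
h = ⅕ (h = -2*(-½) + 4*(-⅕) = 1 - ⅘ = ⅕ ≈ 0.20000)
N(p, c) = 4
√(d - 4324*N(8, h)) = √(406943 - 4324*4) = √(406943 - 17296) = √389647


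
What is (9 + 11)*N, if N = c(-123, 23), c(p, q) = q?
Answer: 460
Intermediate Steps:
N = 23
(9 + 11)*N = (9 + 11)*23 = 20*23 = 460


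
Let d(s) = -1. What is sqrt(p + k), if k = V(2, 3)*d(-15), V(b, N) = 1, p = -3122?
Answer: 3*I*sqrt(347) ≈ 55.884*I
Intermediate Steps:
k = -1 (k = 1*(-1) = -1)
sqrt(p + k) = sqrt(-3122 - 1) = sqrt(-3123) = 3*I*sqrt(347)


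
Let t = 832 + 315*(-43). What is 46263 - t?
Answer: 58976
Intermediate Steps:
t = -12713 (t = 832 - 13545 = -12713)
46263 - t = 46263 - 1*(-12713) = 46263 + 12713 = 58976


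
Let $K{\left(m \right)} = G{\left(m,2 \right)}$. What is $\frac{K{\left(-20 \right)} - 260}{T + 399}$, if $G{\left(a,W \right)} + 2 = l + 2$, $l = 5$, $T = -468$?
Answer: $\frac{85}{23} \approx 3.6957$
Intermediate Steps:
$G{\left(a,W \right)} = 5$ ($G{\left(a,W \right)} = -2 + \left(5 + 2\right) = -2 + 7 = 5$)
$K{\left(m \right)} = 5$
$\frac{K{\left(-20 \right)} - 260}{T + 399} = \frac{5 - 260}{-468 + 399} = - \frac{255}{-69} = \left(-255\right) \left(- \frac{1}{69}\right) = \frac{85}{23}$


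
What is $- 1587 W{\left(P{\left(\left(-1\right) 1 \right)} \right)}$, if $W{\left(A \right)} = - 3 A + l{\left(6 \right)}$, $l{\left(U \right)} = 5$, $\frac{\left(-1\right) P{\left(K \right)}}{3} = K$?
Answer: $6348$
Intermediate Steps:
$P{\left(K \right)} = - 3 K$
$W{\left(A \right)} = 5 - 3 A$ ($W{\left(A \right)} = - 3 A + 5 = 5 - 3 A$)
$- 1587 W{\left(P{\left(\left(-1\right) 1 \right)} \right)} = - 1587 \left(5 - 3 \left(- 3 \left(\left(-1\right) 1\right)\right)\right) = - 1587 \left(5 - 3 \left(\left(-3\right) \left(-1\right)\right)\right) = - 1587 \left(5 - 9\right) = \left(-1587\right) \left(-4\right) = 6348$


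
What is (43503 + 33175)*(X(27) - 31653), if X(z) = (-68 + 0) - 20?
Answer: -2433836398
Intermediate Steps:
X(z) = -88 (X(z) = -68 - 20 = -88)
(43503 + 33175)*(X(27) - 31653) = (43503 + 33175)*(-88 - 31653) = 76678*(-31741) = -2433836398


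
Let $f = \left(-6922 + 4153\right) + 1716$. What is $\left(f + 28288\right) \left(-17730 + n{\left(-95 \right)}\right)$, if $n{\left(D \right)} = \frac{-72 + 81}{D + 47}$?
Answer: $- \frac{7726106505}{16} \approx -4.8288 \cdot 10^{8}$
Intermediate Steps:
$n{\left(D \right)} = \frac{9}{47 + D}$
$f = -1053$ ($f = -2769 + 1716 = -1053$)
$\left(f + 28288\right) \left(-17730 + n{\left(-95 \right)}\right) = \left(-1053 + 28288\right) \left(-17730 + \frac{9}{47 - 95}\right) = 27235 \left(-17730 + \frac{9}{-48}\right) = 27235 \left(-17730 + 9 \left(- \frac{1}{48}\right)\right) = 27235 \left(-17730 - \frac{3}{16}\right) = 27235 \left(- \frac{283683}{16}\right) = - \frac{7726106505}{16}$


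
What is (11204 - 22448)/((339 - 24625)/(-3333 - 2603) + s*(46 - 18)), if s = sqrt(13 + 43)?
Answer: 405238527456/386603937247 - 5546725287936*sqrt(14)/386603937247 ≈ -52.635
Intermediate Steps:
s = 2*sqrt(14) (s = sqrt(56) = 2*sqrt(14) ≈ 7.4833)
(11204 - 22448)/((339 - 24625)/(-3333 - 2603) + s*(46 - 18)) = (11204 - 22448)/((339 - 24625)/(-3333 - 2603) + (2*sqrt(14))*(46 - 18)) = -11244/(-24286/(-5936) + (2*sqrt(14))*28) = -11244/(-24286*(-1/5936) + 56*sqrt(14)) = -11244/(12143/2968 + 56*sqrt(14))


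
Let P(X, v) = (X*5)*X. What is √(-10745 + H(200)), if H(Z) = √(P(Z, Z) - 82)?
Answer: √(-10745 + √199918) ≈ 101.48*I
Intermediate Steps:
P(X, v) = 5*X² (P(X, v) = (5*X)*X = 5*X²)
H(Z) = √(-82 + 5*Z²) (H(Z) = √(5*Z² - 82) = √(-82 + 5*Z²))
√(-10745 + H(200)) = √(-10745 + √(-82 + 5*200²)) = √(-10745 + √(-82 + 5*40000)) = √(-10745 + √(-82 + 200000)) = √(-10745 + √199918)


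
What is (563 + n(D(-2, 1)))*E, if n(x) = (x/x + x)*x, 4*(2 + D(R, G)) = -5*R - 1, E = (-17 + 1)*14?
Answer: -126182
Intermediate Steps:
E = -224 (E = -16*14 = -224)
D(R, G) = -9/4 - 5*R/4 (D(R, G) = -2 + (-5*R - 1)/4 = -2 + (-1 - 5*R)/4 = -2 + (-1/4 - 5*R/4) = -9/4 - 5*R/4)
n(x) = x*(1 + x) (n(x) = (1 + x)*x = x*(1 + x))
(563 + n(D(-2, 1)))*E = (563 + (-9/4 - 5/4*(-2))*(1 + (-9/4 - 5/4*(-2))))*(-224) = (563 + (-9/4 + 5/2)*(1 + (-9/4 + 5/2)))*(-224) = (563 + (1 + 1/4)/4)*(-224) = (563 + (1/4)*(5/4))*(-224) = (563 + 5/16)*(-224) = (9013/16)*(-224) = -126182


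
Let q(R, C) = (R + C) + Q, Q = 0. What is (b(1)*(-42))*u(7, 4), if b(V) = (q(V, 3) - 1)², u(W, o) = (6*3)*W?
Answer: -47628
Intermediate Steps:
q(R, C) = C + R (q(R, C) = (R + C) + 0 = (C + R) + 0 = C + R)
u(W, o) = 18*W
b(V) = (2 + V)² (b(V) = ((3 + V) - 1)² = (2 + V)²)
(b(1)*(-42))*u(7, 4) = ((2 + 1)²*(-42))*(18*7) = (3²*(-42))*126 = (9*(-42))*126 = -378*126 = -47628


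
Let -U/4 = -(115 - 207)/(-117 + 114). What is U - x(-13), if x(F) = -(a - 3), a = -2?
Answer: 353/3 ≈ 117.67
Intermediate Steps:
x(F) = 5 (x(F) = -(-2 - 3) = -1*(-5) = 5)
U = 368/3 (U = -(-4)*(115 - 207)/(-117 + 114) = -(-4)*(-92/(-3)) = -(-4)*(-92*(-⅓)) = -(-4)*92/3 = -4*(-92/3) = 368/3 ≈ 122.67)
U - x(-13) = 368/3 - 1*5 = 368/3 - 5 = 353/3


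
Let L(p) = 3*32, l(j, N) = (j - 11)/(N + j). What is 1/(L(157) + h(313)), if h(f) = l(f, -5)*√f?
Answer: 2276736/211429943 - 23254*√313/211429943 ≈ 0.0088225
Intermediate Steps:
l(j, N) = (-11 + j)/(N + j)
h(f) = √f*(-11 + f)/(-5 + f) (h(f) = ((-11 + f)/(-5 + f))*√f = √f*(-11 + f)/(-5 + f))
L(p) = 96
1/(L(157) + h(313)) = 1/(96 + √313*(-11 + 313)/(-5 + 313)) = 1/(96 + √313*302/308) = 1/(96 + √313*(1/308)*302) = 1/(96 + 151*√313/154)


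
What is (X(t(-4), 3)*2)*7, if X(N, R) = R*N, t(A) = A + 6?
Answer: 84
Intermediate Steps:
t(A) = 6 + A
X(N, R) = N*R
(X(t(-4), 3)*2)*7 = (((6 - 4)*3)*2)*7 = ((2*3)*2)*7 = (6*2)*7 = 12*7 = 84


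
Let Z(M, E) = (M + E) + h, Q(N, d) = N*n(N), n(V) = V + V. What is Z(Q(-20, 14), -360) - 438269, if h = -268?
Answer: -438097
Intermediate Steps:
n(V) = 2*V
Q(N, d) = 2*N² (Q(N, d) = N*(2*N) = 2*N²)
Z(M, E) = -268 + E + M (Z(M, E) = (M + E) - 268 = (E + M) - 268 = -268 + E + M)
Z(Q(-20, 14), -360) - 438269 = (-268 - 360 + 2*(-20)²) - 438269 = (-268 - 360 + 2*400) - 438269 = (-268 - 360 + 800) - 438269 = 172 - 438269 = -438097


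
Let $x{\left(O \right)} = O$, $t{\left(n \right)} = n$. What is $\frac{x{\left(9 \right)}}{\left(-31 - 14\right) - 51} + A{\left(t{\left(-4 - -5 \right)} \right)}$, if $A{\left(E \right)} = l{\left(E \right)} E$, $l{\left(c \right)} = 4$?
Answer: $\frac{125}{32} \approx 3.9063$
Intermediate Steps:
$A{\left(E \right)} = 4 E$
$\frac{x{\left(9 \right)}}{\left(-31 - 14\right) - 51} + A{\left(t{\left(-4 - -5 \right)} \right)} = \frac{9}{\left(-31 - 14\right) - 51} + 4 \left(-4 - -5\right) = \frac{9}{-45 - 51} + 4 \left(-4 + 5\right) = \frac{9}{-96} + 4 \cdot 1 = 9 \left(- \frac{1}{96}\right) + 4 = - \frac{3}{32} + 4 = \frac{125}{32}$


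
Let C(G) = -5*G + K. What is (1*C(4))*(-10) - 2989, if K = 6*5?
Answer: -3089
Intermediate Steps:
K = 30
C(G) = 30 - 5*G (C(G) = -5*G + 30 = 30 - 5*G)
(1*C(4))*(-10) - 2989 = (1*(30 - 5*4))*(-10) - 2989 = (1*(30 - 20))*(-10) - 2989 = (1*10)*(-10) - 2989 = 10*(-10) - 2989 = -100 - 2989 = -3089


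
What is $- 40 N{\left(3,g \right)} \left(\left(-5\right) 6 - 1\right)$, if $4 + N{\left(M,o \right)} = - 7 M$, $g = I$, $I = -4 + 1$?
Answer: $-31000$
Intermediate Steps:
$I = -3$
$g = -3$
$N{\left(M,o \right)} = -4 - 7 M$
$- 40 N{\left(3,g \right)} \left(\left(-5\right) 6 - 1\right) = - 40 \left(-4 - 21\right) \left(\left(-5\right) 6 - 1\right) = - 40 \left(-4 - 21\right) \left(-30 - 1\right) = \left(-40\right) \left(-25\right) \left(-31\right) = 1000 \left(-31\right) = -31000$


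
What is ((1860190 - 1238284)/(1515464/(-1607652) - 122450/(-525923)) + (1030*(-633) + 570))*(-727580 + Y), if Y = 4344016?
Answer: -207216974005736187433086/37510024117 ≈ -5.5243e+12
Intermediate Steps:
((1860190 - 1238284)/(1515464/(-1607652) - 122450/(-525923)) + (1030*(-633) + 570))*(-727580 + Y) = ((1860190 - 1238284)/(1515464/(-1607652) - 122450/(-525923)) + (1030*(-633) + 570))*(-727580 + 4344016) = (621906/(1515464*(-1/1607652) - 122450*(-1/525923)) + (-651990 + 570))*3616436 = (621906/(-378866/401913 + 122450/525923) - 651420)*3616436 = (621906/(-150040096468/211375290699) - 651420)*3616436 = (621906*(-211375290699/150040096468) - 651420)*3616436 = (-65727780768726147/75020048234 - 651420)*3616436 = -114597340589318427/75020048234*3616436 = -207216974005736187433086/37510024117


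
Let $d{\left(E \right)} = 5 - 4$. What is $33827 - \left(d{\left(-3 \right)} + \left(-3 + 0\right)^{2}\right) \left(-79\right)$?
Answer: $34617$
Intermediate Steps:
$d{\left(E \right)} = 1$
$33827 - \left(d{\left(-3 \right)} + \left(-3 + 0\right)^{2}\right) \left(-79\right) = 33827 - \left(1 + \left(-3 + 0\right)^{2}\right) \left(-79\right) = 33827 - \left(1 + \left(-3\right)^{2}\right) \left(-79\right) = 33827 - \left(1 + 9\right) \left(-79\right) = 33827 - 10 \left(-79\right) = 33827 - -790 = 33827 + 790 = 34617$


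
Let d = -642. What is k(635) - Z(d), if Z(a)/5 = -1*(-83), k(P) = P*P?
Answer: 402810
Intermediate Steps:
k(P) = P²
Z(a) = 415 (Z(a) = 5*(-1*(-83)) = 5*83 = 415)
k(635) - Z(d) = 635² - 1*415 = 403225 - 415 = 402810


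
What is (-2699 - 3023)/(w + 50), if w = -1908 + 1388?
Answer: 2861/235 ≈ 12.174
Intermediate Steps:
w = -520
(-2699 - 3023)/(w + 50) = (-2699 - 3023)/(-520 + 50) = -5722/(-470) = -5722*(-1/470) = 2861/235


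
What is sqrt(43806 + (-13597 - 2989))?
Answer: 2*sqrt(6805) ≈ 164.98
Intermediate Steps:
sqrt(43806 + (-13597 - 2989)) = sqrt(43806 - 16586) = sqrt(27220) = 2*sqrt(6805)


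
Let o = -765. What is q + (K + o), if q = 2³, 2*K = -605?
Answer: -2119/2 ≈ -1059.5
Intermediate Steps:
K = -605/2 (K = (½)*(-605) = -605/2 ≈ -302.50)
q = 8
q + (K + o) = 8 + (-605/2 - 765) = 8 - 2135/2 = -2119/2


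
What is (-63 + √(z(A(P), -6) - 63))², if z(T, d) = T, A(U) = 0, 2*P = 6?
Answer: 3906 - 378*I*√7 ≈ 3906.0 - 1000.1*I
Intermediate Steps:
P = 3 (P = (½)*6 = 3)
(-63 + √(z(A(P), -6) - 63))² = (-63 + √(0 - 63))² = (-63 + √(-63))² = (-63 + 3*I*√7)²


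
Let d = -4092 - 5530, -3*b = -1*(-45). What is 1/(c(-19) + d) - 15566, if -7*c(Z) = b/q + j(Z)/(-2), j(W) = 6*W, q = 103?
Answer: -108079688709/6943318 ≈ -15566.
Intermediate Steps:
b = -15 (b = -(-1)*(-45)/3 = -1/3*45 = -15)
c(Z) = 15/721 + 3*Z/7 (c(Z) = -(-15/103 + (6*Z)/(-2))/7 = -(-15*1/103 + (6*Z)*(-1/2))/7 = -(-15/103 - 3*Z)/7 = 15/721 + 3*Z/7)
d = -9622
1/(c(-19) + d) - 15566 = 1/((15/721 + (3/7)*(-19)) - 9622) - 15566 = 1/((15/721 - 57/7) - 9622) - 15566 = 1/(-5856/721 - 9622) - 15566 = 1/(-6943318/721) - 15566 = -721/6943318 - 15566 = -108079688709/6943318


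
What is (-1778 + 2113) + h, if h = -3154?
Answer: -2819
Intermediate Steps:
(-1778 + 2113) + h = (-1778 + 2113) - 3154 = 335 - 3154 = -2819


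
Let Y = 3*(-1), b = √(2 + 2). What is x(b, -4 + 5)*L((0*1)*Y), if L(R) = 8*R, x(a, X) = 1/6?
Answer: 0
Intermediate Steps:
b = 2 (b = √4 = 2)
Y = -3
x(a, X) = ⅙
x(b, -4 + 5)*L((0*1)*Y) = (8*((0*1)*(-3)))/6 = (8*(0*(-3)))/6 = (8*0)/6 = (⅙)*0 = 0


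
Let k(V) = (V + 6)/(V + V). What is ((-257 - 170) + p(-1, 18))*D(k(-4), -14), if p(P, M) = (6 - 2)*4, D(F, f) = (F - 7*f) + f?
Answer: -137685/4 ≈ -34421.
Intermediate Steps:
k(V) = (6 + V)/(2*V) (k(V) = (6 + V)/((2*V)) = (6 + V)*(1/(2*V)) = (6 + V)/(2*V))
D(F, f) = F - 6*f
p(P, M) = 16 (p(P, M) = 4*4 = 16)
((-257 - 170) + p(-1, 18))*D(k(-4), -14) = ((-257 - 170) + 16)*((½)*(6 - 4)/(-4) - 6*(-14)) = (-427 + 16)*((½)*(-¼)*2 + 84) = -411*(-¼ + 84) = -411*335/4 = -137685/4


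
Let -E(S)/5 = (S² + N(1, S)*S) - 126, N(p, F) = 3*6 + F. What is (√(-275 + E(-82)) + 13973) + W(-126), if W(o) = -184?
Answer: 13789 + I*√59505 ≈ 13789.0 + 243.94*I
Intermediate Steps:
N(p, F) = 18 + F
E(S) = 630 - 5*S² - 5*S*(18 + S) (E(S) = -5*((S² + (18 + S)*S) - 126) = -5*((S² + S*(18 + S)) - 126) = -5*(-126 + S² + S*(18 + S)) = 630 - 5*S² - 5*S*(18 + S))
(√(-275 + E(-82)) + 13973) + W(-126) = (√(-275 + (630 - 90*(-82) - 10*(-82)²)) + 13973) - 184 = (√(-275 + (630 + 7380 - 10*6724)) + 13973) - 184 = (√(-275 + (630 + 7380 - 67240)) + 13973) - 184 = (√(-275 - 59230) + 13973) - 184 = (√(-59505) + 13973) - 184 = (I*√59505 + 13973) - 184 = (13973 + I*√59505) - 184 = 13789 + I*√59505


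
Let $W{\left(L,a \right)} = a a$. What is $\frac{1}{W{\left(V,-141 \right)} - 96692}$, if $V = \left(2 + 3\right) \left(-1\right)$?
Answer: $- \frac{1}{76811} \approx -1.3019 \cdot 10^{-5}$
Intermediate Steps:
$V = -5$ ($V = 5 \left(-1\right) = -5$)
$W{\left(L,a \right)} = a^{2}$
$\frac{1}{W{\left(V,-141 \right)} - 96692} = \frac{1}{\left(-141\right)^{2} - 96692} = \frac{1}{19881 - 96692} = \frac{1}{-76811} = - \frac{1}{76811}$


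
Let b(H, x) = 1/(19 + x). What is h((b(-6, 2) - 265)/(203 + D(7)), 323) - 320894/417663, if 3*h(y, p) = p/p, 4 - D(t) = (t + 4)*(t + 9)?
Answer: -181673/417663 ≈ -0.43498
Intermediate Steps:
D(t) = 4 - (4 + t)*(9 + t) (D(t) = 4 - (t + 4)*(t + 9) = 4 - (4 + t)*(9 + t))
h(y, p) = 1/3 (h(y, p) = (p/p)/3 = (1/3)*1 = 1/3)
h((b(-6, 2) - 265)/(203 + D(7)), 323) - 320894/417663 = 1/3 - 320894/417663 = -181673/417663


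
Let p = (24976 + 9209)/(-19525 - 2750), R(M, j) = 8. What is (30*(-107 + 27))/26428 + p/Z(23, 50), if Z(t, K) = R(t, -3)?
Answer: -22185353/78491160 ≈ -0.28265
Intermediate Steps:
p = -2279/1485 (p = 34185/(-22275) = 34185*(-1/22275) = -2279/1485 ≈ -1.5347)
Z(t, K) = 8
(30*(-107 + 27))/26428 + p/Z(23, 50) = (30*(-107 + 27))/26428 - 2279/1485/8 = (30*(-80))*(1/26428) - 2279/1485*1/8 = -2400*1/26428 - 2279/11880 = -600/6607 - 2279/11880 = -22185353/78491160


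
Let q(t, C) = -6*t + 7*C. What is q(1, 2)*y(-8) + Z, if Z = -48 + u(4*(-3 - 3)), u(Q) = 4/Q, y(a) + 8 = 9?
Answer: -241/6 ≈ -40.167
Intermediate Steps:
y(a) = 1 (y(a) = -8 + 9 = 1)
Z = -289/6 (Z = -48 + 4/((4*(-3 - 3))) = -48 + 4/((4*(-6))) = -48 + 4/(-24) = -48 + 4*(-1/24) = -48 - 1/6 = -289/6 ≈ -48.167)
q(1, 2)*y(-8) + Z = (-6*1 + 7*2)*1 - 289/6 = (-6 + 14)*1 - 289/6 = 8*1 - 289/6 = 8 - 289/6 = -241/6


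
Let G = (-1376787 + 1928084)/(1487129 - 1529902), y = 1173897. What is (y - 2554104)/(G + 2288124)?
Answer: -2566764957/4255190285 ≈ -0.60321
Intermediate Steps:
G = -551297/42773 (G = 551297/(-42773) = 551297*(-1/42773) = -551297/42773 ≈ -12.889)
(y - 2554104)/(G + 2288124) = (1173897 - 2554104)/(-551297/42773 + 2288124) = -1380207/97869376555/42773 = -1380207*42773/97869376555 = -2566764957/4255190285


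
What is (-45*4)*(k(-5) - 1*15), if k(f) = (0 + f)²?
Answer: -1800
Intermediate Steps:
k(f) = f²
(-45*4)*(k(-5) - 1*15) = (-45*4)*((-5)² - 1*15) = -180*(25 - 15) = -180*10 = -1800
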